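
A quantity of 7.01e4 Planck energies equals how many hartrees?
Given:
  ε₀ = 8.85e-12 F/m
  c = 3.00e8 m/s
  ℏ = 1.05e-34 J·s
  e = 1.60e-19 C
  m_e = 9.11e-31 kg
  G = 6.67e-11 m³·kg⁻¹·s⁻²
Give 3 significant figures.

3.13e31

Planck energy: E_P = √(ℏc⁵/G) = 1.96e9 J
hartree: E_h = m_e e⁴/(4πε₀ℏ)² = 4.38e-18 J
7.01e4 × 1.96e9 / 4.38e-18 = 3.13e31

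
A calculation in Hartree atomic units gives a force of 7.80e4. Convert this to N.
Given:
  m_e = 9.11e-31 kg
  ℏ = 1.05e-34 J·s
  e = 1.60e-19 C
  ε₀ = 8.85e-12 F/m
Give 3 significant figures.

6.50e-3 N

One atomic unit of force: F_au = E_h/a₀ = m_e²e⁶/((4πε₀)³ℏ⁴) = 8.33e-8 N.
7.80e4 × 8.33e-8 N = 6.50e-3 N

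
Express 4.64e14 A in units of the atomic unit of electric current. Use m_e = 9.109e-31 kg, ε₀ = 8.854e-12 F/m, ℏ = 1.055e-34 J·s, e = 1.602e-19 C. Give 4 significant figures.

7.018e16

atomic unit of electric current: I_au = e E_h/ℏ = m_e e⁵/((4πε₀)²ℏ³) = 6.612e-3 A.
4.64e14 / 6.612e-3 = 7.018e16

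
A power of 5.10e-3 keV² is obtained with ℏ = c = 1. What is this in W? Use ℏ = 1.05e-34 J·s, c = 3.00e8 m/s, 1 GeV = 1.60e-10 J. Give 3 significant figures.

Power is [E]/[T] = [E]²/ℏ.
1 GeV² → 1/ℏ × (1 GeV in J)² = 2.44e14 W.
Convert the energy scale: 5.10e-3 keV² = 5.10e-15 GeV².
Result: 5.10e-15 × 2.44e14 = 1.24 W.

1.24 W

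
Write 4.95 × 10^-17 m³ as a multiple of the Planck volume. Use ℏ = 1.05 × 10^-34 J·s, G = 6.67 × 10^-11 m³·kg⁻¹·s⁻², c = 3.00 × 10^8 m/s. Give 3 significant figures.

Planck volume: V_P = (ℏG/c³)^(3/2) = 4.18 × 10^-105 m³.
4.95 × 10^-17 / 4.18 × 10^-105 = 1.18 × 10^88

1.18 × 10^88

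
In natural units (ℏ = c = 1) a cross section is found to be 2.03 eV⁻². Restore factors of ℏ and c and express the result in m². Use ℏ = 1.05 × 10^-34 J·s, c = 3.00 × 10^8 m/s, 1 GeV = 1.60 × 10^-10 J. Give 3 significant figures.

7.87 × 10^-14 m²

Area is [L]² = [E]⁻²·(ℏc)²; restore (ℏc)².
1 GeV⁻² → (ℏc)² × (1 GeV in J)⁻² = 3.88 × 10^-32 m².
Convert the energy scale: 2.03 eV⁻² = 2.03 × 10^18 GeV⁻².
Result: 2.03 × 10^18 × 3.88 × 10^-32 = 7.87 × 10^-14 m².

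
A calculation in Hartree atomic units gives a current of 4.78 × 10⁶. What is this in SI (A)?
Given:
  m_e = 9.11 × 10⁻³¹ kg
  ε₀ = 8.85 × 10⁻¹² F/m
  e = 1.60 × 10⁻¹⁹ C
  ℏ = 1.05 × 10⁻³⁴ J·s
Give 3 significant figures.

One atomic unit of electric current: I_au = e E_h/ℏ = m_e e⁵/((4πε₀)²ℏ³) = 6.67 × 10⁻³ A.
4.78 × 10⁶ × 6.67 × 10⁻³ A = 3.19 × 10⁴ A

3.19 × 10⁴ A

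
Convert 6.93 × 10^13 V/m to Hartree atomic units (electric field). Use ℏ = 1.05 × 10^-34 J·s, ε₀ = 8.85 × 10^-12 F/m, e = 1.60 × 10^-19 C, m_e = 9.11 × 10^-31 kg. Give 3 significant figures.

atomic unit of electric field: E_au = E_h/(e a₀) = m_e²e⁵/((4πε₀)³ℏ⁴) = 5.20 × 10^11 V/m.
6.93 × 10^13 / 5.20 × 10^11 = 133

133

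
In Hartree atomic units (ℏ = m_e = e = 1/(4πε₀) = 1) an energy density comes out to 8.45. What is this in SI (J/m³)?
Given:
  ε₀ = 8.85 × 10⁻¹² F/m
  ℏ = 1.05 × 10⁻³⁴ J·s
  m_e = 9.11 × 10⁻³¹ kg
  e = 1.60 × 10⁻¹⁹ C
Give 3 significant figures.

One atomic unit of energy density: u_au = E_h/a₀³ = m_e⁴e¹⁰/((4πε₀)⁵ℏ⁸) = 3.01 × 10¹³ J/m³.
8.45 × 3.01 × 10¹³ J/m³ = 2.55 × 10¹⁴ J/m³

2.55 × 10¹⁴ J/m³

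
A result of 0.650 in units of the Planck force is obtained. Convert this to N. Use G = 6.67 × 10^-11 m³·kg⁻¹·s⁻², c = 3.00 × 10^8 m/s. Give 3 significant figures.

7.89 × 10^43 N

One Planck force: F_P = c⁴/G = 1.21 × 10^44 N.
0.650 × 1.21 × 10^44 N = 7.89 × 10^43 N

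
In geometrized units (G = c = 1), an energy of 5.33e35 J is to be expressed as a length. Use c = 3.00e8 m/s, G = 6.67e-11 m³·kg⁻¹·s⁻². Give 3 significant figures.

4.39e-9 m

Energy → length via G/c⁴.
5.33e35 J × (G/c⁴) = 4.39e-9 m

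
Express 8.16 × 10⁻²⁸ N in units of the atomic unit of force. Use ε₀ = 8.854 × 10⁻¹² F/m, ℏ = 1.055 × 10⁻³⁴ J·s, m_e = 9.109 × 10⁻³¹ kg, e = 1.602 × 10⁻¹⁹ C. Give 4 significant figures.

9.927 × 10⁻²¹

atomic unit of force: F_au = E_h/a₀ = m_e²e⁶/((4πε₀)³ℏ⁴) = 8.220 × 10⁻⁸ N.
8.16 × 10⁻²⁸ / 8.220 × 10⁻⁸ = 9.927 × 10⁻²¹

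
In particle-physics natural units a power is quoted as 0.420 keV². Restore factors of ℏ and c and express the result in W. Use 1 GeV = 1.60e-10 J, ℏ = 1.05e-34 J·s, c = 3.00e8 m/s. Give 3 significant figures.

102 W

Power is [E]/[T] = [E]²/ℏ.
1 GeV² → 1/ℏ × (1 GeV in J)² = 2.44e14 W.
Convert the energy scale: 0.420 keV² = 4.20e-13 GeV².
Result: 4.20e-13 × 2.44e14 = 102 W.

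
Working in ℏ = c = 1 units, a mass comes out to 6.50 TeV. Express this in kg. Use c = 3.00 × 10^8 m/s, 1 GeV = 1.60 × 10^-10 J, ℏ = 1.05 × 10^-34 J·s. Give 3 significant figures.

Mass is [E]/c²; divide by c².
1 GeV → 1/c² × (1 GeV in J) = 1.78 × 10^-27 kg.
Convert the energy scale: 6.50 TeV = 6.50 × 10^3 GeV.
Result: 6.50 × 10^3 × 1.78 × 10^-27 = 1.16 × 10^-23 kg.

1.16 × 10^-23 kg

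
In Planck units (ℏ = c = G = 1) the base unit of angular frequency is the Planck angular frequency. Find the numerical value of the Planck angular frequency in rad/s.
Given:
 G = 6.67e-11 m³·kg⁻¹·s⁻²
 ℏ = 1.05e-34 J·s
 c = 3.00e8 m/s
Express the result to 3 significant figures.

ω_P = √(c⁵/(ℏG))
  = √(3.47e86)
  = 1.86e43 rad/s

1.86e43 rad/s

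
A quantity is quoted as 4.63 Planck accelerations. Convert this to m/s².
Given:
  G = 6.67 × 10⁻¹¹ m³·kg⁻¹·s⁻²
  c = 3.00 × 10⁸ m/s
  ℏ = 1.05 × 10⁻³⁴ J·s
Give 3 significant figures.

One Planck acceleration: a_P = √(c⁷/(ℏG)) = 5.59 × 10⁵¹ m/s².
4.63 × 5.59 × 10⁵¹ m/s² = 2.59 × 10⁵² m/s²

2.59 × 10⁵² m/s²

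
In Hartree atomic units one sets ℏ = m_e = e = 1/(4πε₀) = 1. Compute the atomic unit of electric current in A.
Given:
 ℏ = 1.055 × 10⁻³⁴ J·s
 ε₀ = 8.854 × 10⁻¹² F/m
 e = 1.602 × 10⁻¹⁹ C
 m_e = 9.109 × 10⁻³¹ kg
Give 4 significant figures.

6.612 × 10⁻³ A

I_au = e E_h/ℏ = m_e e⁵/((4πε₀)²ℏ³)
E_h = 4.354 × 10⁻¹⁸ J
e·E_h/ℏ = 6.612 × 10⁻³ A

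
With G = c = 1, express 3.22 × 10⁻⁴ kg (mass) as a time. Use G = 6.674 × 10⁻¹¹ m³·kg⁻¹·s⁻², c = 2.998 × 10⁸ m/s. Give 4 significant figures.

Mass → time via G/c³.
3.22 × 10⁻⁴ kg × (G/c³) = 7.975 × 10⁻⁴⁰ s

7.975 × 10⁻⁴⁰ s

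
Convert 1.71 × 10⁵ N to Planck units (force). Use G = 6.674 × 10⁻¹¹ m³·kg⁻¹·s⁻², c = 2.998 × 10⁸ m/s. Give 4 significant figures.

Planck force: F_P = c⁴/G = 1.210 × 10⁴⁴ N.
1.71 × 10⁵ / 1.210 × 10⁴⁴ = 1.413 × 10⁻³⁹

1.413 × 10⁻³⁹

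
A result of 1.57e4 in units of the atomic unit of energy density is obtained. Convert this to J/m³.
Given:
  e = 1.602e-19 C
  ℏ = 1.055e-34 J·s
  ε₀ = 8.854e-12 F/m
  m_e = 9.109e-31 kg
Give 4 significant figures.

One atomic unit of energy density: u_au = E_h/a₀³ = m_e⁴e¹⁰/((4πε₀)⁵ℏ⁸) = 2.929e13 J/m³.
1.57e4 × 2.929e13 J/m³ = 4.599e17 J/m³

4.599e17 J/m³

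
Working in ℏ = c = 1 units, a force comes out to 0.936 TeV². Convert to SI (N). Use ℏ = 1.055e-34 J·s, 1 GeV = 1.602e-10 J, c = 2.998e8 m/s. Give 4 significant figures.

Force is [E]/[L] = [E]²/(ℏc); restore (ℏc)⁻¹.
1 GeV² → 1/(ℏc) × (1 GeV in J)² = 8.114e5 N.
Convert the energy scale: 0.936 TeV² = 9.36e5 GeV².
Result: 9.36e5 × 8.114e5 = 7.595e11 N.

7.595e11 N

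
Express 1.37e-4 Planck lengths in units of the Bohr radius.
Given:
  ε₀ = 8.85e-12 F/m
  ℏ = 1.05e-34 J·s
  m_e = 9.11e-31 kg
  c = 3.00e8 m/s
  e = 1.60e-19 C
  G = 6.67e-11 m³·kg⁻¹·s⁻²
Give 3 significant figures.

4.20e-29

Planck length: ℓ_P = √(ℏG/c³) = 1.61e-35 m
Bohr radius: a₀ = 4πε₀ℏ²/(m_e e²) = 5.26e-11 m
1.37e-4 × 1.61e-35 / 5.26e-11 = 4.20e-29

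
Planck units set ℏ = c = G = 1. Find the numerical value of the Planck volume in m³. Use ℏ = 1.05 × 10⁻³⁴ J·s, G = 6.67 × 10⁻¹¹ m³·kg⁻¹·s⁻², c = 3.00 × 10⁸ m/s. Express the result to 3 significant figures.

The unique combination of the constants set to 1 with dimensions of volume is V_P = (ℏG/c³)^(3/2).
  = √(1.75 × 10⁻²⁰⁹)
  = 4.18 × 10⁻¹⁰⁵ m³

4.18 × 10⁻¹⁰⁵ m³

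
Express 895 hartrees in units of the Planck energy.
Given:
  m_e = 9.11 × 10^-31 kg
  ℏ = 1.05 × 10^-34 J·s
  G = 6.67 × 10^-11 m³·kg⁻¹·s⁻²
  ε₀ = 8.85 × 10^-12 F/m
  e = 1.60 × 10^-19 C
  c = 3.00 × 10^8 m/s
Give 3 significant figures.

2.00 × 10^-24

hartree: E_h = m_e e⁴/(4πε₀ℏ)² = 4.38 × 10^-18 J
Planck energy: E_P = √(ℏc⁵/G) = 1.96 × 10^9 J
895 × 4.38 × 10^-18 / 1.96 × 10^9 = 2.00 × 10^-24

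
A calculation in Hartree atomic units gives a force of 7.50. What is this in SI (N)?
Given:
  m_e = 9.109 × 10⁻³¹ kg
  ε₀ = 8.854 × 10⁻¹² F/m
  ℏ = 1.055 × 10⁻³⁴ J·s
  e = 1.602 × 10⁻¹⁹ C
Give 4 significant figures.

One atomic unit of force: F_au = E_h/a₀ = m_e²e⁶/((4πε₀)³ℏ⁴) = 8.220 × 10⁻⁸ N.
7.50 × 8.220 × 10⁻⁸ N = 6.165 × 10⁻⁷ N

6.165 × 10⁻⁷ N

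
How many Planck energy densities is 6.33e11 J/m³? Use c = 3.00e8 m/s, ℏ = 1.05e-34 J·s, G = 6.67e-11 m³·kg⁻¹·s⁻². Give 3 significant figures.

1.35e-102

Planck energy density: u_P = c⁷/(ℏG²) = 4.68e113 J/m³.
6.33e11 / 4.68e113 = 1.35e-102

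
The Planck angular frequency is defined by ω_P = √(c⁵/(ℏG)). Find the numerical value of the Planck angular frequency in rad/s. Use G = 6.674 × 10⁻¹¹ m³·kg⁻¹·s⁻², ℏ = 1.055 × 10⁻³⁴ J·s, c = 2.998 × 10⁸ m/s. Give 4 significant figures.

ω_P = √(c⁵/(ℏG))
  = √(3.440 × 10⁸⁶)
  = 1.855 × 10⁴³ rad/s

1.855 × 10⁴³ rad/s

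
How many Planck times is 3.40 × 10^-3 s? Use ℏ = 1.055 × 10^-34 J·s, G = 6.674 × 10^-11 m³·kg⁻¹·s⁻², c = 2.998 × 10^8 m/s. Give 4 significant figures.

6.306 × 10^40

Planck time: t_P = √(ℏG/c⁵) = 5.392 × 10^-44 s.
3.40 × 10^-3 / 5.392 × 10^-44 = 6.306 × 10^40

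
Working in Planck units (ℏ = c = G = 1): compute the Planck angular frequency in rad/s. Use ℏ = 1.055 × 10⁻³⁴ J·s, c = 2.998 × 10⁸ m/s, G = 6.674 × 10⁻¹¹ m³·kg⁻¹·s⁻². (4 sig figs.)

Dimensional analysis gives ω_P = √(c⁵/(ℏG)).
  = √(3.440 × 10⁸⁶)
  = 1.855 × 10⁴³ rad/s

1.855 × 10⁴³ rad/s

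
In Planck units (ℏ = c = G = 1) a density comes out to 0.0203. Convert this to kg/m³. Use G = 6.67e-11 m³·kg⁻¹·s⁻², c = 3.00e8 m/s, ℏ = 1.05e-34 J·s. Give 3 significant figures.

1.06e95 kg/m³

One Planck density: ρ_P = c⁵/(ℏG²) = 5.20e96 kg/m³.
0.0203 × 5.20e96 kg/m³ = 1.06e95 kg/m³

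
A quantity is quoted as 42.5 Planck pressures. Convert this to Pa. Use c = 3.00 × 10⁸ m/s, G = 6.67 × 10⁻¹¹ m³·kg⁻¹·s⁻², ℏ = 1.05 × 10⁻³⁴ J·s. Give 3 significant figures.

1.99 × 10¹¹⁵ Pa

One Planck pressure: p_P = c⁷/(ℏG²) = 4.68 × 10¹¹³ Pa.
42.5 × 4.68 × 10¹¹³ Pa = 1.99 × 10¹¹⁵ Pa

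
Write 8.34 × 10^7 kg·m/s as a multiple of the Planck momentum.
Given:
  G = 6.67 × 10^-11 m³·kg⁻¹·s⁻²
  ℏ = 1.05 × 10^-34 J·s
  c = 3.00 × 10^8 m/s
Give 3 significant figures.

1.28 × 10^7

Planck momentum: p_P = √(ℏc³/G) = 6.52 kg·m/s.
8.34 × 10^7 / 6.52 = 1.28 × 10^7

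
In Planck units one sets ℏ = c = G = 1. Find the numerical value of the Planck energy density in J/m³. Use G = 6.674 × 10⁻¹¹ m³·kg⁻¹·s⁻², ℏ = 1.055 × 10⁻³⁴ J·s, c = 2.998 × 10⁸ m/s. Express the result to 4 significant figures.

u_P = c⁷/(ℏG²)
  = 2.177 × 10⁵⁹ / 4.699 × 10⁻⁵⁵
  = 4.632 × 10¹¹³ J/m³

4.632 × 10¹¹³ J/m³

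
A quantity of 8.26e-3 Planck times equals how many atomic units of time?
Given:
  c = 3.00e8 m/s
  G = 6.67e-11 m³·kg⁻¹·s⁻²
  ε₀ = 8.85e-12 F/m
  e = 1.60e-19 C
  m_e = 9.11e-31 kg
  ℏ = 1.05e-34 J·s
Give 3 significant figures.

Planck time: t_P = √(ℏG/c⁵) = 5.37e-44 s
atomic unit of time: τ_au = (4πε₀)²ℏ³/(m_e e⁴) = 2.40e-17 s
8.26e-3 × 5.37e-44 / 2.40e-17 = 1.85e-29

1.85e-29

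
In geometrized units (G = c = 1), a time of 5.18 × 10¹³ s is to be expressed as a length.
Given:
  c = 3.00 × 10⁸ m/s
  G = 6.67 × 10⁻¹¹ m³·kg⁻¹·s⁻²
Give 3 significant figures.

Time → length via c.
5.18 × 10¹³ s × (c) = 1.55 × 10²² m

1.55 × 10²² m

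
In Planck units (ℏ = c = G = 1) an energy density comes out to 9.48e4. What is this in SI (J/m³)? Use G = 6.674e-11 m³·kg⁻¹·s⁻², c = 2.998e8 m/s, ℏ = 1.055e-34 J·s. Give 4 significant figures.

One Planck energy density: u_P = c⁷/(ℏG²) = 4.632e113 J/m³.
9.48e4 × 4.632e113 J/m³ = 4.391e118 J/m³

4.391e118 J/m³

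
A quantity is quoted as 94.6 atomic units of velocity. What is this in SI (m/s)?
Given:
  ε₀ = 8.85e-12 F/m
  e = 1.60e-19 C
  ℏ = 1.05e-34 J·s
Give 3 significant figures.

2.07e8 m/s

One atomic unit of velocity: v_au = e²/(4πε₀ℏ) = 2.19e6 m/s.
94.6 × 2.19e6 m/s = 2.07e8 m/s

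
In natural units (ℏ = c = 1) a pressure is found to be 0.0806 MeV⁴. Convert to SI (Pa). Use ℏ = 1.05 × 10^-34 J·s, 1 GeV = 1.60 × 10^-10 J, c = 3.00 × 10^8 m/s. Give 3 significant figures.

1.69 × 10^24 Pa

Pressure is [E]/[L]³ = [E]⁴/(ℏc)³.
1 GeV⁴ → 1/(ℏc)³ × (1 GeV in J)⁴ = 2.10 × 10^37 Pa.
Convert the energy scale: 0.0806 MeV⁴ = 8.06 × 10^-14 GeV⁴.
Result: 8.06 × 10^-14 × 2.10 × 10^37 = 1.69 × 10^24 Pa.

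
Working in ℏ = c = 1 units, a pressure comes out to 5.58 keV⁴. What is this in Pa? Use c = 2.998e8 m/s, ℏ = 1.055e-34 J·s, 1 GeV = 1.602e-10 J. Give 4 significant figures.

Pressure is [E]/[L]³ = [E]⁴/(ℏc)³.
1 GeV⁴ → 1/(ℏc)³ × (1 GeV in J)⁴ = 2.082e37 Pa.
Convert the energy scale: 5.58 keV⁴ = 5.58e-24 GeV⁴.
Result: 5.58e-24 × 2.082e37 = 1.162e14 Pa.

1.162e14 Pa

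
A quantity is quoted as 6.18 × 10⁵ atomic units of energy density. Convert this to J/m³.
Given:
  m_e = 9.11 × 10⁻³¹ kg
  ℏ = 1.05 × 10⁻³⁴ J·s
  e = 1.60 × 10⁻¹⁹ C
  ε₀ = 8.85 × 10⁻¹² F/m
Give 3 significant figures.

One atomic unit of energy density: u_au = E_h/a₀³ = m_e⁴e¹⁰/((4πε₀)⁵ℏ⁸) = 3.01 × 10¹³ J/m³.
6.18 × 10⁵ × 3.01 × 10¹³ J/m³ = 1.86 × 10¹⁹ J/m³

1.86 × 10¹⁹ J/m³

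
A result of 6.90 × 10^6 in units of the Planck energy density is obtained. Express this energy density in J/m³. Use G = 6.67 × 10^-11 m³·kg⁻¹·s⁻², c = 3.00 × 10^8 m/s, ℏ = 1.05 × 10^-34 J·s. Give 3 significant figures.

One Planck energy density: u_P = c⁷/(ℏG²) = 4.68 × 10^113 J/m³.
6.90 × 10^6 × 4.68 × 10^113 J/m³ = 3.23 × 10^120 J/m³

3.23 × 10^120 J/m³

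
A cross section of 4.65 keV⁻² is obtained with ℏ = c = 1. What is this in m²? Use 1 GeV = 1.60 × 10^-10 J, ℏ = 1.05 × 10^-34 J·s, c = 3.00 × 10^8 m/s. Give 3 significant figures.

Area is [L]² = [E]⁻²·(ℏc)²; restore (ℏc)².
1 GeV⁻² → (ℏc)² × (1 GeV in J)⁻² = 3.88 × 10^-32 m².
Convert the energy scale: 4.65 keV⁻² = 4.65 × 10^12 GeV⁻².
Result: 4.65 × 10^12 × 3.88 × 10^-32 = 1.80 × 10^-19 m².

1.80 × 10^-19 m²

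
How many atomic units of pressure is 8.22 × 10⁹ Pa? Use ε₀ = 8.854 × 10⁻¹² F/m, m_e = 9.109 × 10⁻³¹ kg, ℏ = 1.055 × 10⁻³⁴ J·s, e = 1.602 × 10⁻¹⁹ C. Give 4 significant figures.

atomic unit of pressure: P_au = E_h/a₀³ = m_e⁴e¹⁰/((4πε₀)⁵ℏ⁸) = 2.929 × 10¹³ Pa.
8.22 × 10⁹ / 2.929 × 10¹³ = 2.806 × 10⁻⁴

2.806 × 10⁻⁴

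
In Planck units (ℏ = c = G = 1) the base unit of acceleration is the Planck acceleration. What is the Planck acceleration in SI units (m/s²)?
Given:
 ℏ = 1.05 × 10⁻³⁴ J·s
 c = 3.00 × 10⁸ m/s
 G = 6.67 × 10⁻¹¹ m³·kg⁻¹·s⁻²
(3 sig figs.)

a_P = √(c⁷/(ℏG))
  = √(3.12 × 10¹⁰³)
  = 5.59 × 10⁵¹ m/s²

5.59 × 10⁵¹ m/s²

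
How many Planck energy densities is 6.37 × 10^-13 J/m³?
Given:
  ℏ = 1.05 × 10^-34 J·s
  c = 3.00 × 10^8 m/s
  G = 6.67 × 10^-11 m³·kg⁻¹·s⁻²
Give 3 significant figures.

Planck energy density: u_P = c⁷/(ℏG²) = 4.68 × 10^113 J/m³.
6.37 × 10^-13 / 4.68 × 10^113 = 1.36 × 10^-126

1.36 × 10^-126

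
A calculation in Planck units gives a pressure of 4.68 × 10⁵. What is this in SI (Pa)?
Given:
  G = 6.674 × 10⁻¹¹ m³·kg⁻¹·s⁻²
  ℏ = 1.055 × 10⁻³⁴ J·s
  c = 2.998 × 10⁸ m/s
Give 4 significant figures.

2.168 × 10¹¹⁹ Pa

One Planck pressure: p_P = c⁷/(ℏG²) = 4.632 × 10¹¹³ Pa.
4.68 × 10⁵ × 4.632 × 10¹¹³ Pa = 2.168 × 10¹¹⁹ Pa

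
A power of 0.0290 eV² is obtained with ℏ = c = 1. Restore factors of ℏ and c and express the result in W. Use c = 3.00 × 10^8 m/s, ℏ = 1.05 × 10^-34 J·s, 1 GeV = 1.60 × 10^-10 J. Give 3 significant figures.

Power is [E]/[T] = [E]²/ℏ.
1 GeV² → 1/ℏ × (1 GeV in J)² = 2.44 × 10^14 W.
Convert the energy scale: 0.0290 eV² = 2.90 × 10^-20 GeV².
Result: 2.90 × 10^-20 × 2.44 × 10^14 = 7.07 × 10^-6 W.

7.07 × 10^-6 W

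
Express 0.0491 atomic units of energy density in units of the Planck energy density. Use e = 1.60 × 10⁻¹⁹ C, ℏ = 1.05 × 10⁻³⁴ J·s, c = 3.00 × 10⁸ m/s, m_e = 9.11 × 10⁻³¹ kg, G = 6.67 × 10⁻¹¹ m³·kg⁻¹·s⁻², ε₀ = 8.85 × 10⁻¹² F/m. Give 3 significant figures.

atomic unit of energy density: u_au = E_h/a₀³ = m_e⁴e¹⁰/((4πε₀)⁵ℏ⁸) = 3.01 × 10¹³ J/m³
Planck energy density: u_P = c⁷/(ℏG²) = 4.68 × 10¹¹³ J/m³
0.0491 × 3.01 × 10¹³ / 4.68 × 10¹¹³ = 3.16 × 10⁻¹⁰²

3.16 × 10⁻¹⁰²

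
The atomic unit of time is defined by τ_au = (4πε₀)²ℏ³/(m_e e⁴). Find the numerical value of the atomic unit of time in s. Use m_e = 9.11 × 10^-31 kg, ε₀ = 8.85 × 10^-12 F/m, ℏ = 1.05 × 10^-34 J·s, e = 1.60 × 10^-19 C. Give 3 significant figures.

τ_au = (4πε₀)²ℏ³/(m_e e⁴)
E_h = 4.38 × 10^-18 J
ℏ/E_h = 2.40 × 10^-17 s

2.40 × 10^-17 s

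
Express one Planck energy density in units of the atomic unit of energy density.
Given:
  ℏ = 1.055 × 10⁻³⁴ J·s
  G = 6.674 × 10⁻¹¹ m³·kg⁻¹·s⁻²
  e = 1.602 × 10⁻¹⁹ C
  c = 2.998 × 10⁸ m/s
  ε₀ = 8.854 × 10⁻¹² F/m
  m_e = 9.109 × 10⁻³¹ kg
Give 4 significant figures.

Planck energy density: u_P = c⁷/(ℏG²) = 4.632 × 10¹¹³ J/m³
atomic unit of energy density: u_au = E_h/a₀³ = m_e⁴e¹⁰/((4πε₀)⁵ℏ⁸) = 2.929 × 10¹³ J/m³
ratio = 4.632 × 10¹¹³ / 2.929 × 10¹³ = 1.581 × 10¹⁰⁰

1.581 × 10¹⁰⁰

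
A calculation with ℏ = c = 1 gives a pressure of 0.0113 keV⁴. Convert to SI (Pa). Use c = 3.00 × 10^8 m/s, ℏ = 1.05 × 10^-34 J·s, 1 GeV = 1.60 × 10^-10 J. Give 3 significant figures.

2.37 × 10^11 Pa

Pressure is [E]/[L]³ = [E]⁴/(ℏc)³.
1 GeV⁴ → 1/(ℏc)³ × (1 GeV in J)⁴ = 2.10 × 10^37 Pa.
Convert the energy scale: 0.0113 keV⁴ = 1.13 × 10^-26 GeV⁴.
Result: 1.13 × 10^-26 × 2.10 × 10^37 = 2.37 × 10^11 Pa.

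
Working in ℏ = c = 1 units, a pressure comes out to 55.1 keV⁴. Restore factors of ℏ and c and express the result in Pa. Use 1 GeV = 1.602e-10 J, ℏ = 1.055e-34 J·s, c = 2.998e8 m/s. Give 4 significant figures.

Pressure is [E]/[L]³ = [E]⁴/(ℏc)³.
1 GeV⁴ → 1/(ℏc)³ × (1 GeV in J)⁴ = 2.082e37 Pa.
Convert the energy scale: 55.1 keV⁴ = 5.51e-23 GeV⁴.
Result: 5.51e-23 × 2.082e37 = 1.147e15 Pa.

1.147e15 Pa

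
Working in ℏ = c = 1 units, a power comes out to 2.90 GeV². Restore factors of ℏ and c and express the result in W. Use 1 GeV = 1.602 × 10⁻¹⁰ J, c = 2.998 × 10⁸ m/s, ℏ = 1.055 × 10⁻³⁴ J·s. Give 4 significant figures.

Power is [E]/[T] = [E]²/ℏ.
1 GeV² → 1/ℏ × (1 GeV in J)² = 2.433 × 10¹⁴ W.
Result: 2.90 × 2.433 × 10¹⁴ = 7.055 × 10¹⁴ W.

7.055 × 10¹⁴ W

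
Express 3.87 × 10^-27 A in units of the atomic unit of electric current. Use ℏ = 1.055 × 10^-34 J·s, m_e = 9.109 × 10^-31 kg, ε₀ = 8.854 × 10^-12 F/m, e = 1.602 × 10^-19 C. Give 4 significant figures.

atomic unit of electric current: I_au = e E_h/ℏ = m_e e⁵/((4πε₀)²ℏ³) = 6.612 × 10^-3 A.
3.87 × 10^-27 / 6.612 × 10^-3 = 5.853 × 10^-25

5.853 × 10^-25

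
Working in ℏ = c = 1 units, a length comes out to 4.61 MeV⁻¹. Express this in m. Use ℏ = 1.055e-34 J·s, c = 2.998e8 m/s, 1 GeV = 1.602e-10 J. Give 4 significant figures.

9.102e-13 m

A length is [E]⁻¹ in ℏ=c=1; restore one factor of ℏc.
1 GeV⁻¹ → ℏc × (1 GeV in J)⁻¹ = 1.974e-16 m.
Convert the energy scale: 4.61 MeV⁻¹ = 4.61e3 GeV⁻¹.
Result: 4.61e3 × 1.974e-16 = 9.102e-13 m.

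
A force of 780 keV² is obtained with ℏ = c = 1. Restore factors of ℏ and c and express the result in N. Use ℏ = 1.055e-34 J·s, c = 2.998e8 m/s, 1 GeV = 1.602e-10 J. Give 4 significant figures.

6.329e-4 N

Force is [E]/[L] = [E]²/(ℏc); restore (ℏc)⁻¹.
1 GeV² → 1/(ℏc) × (1 GeV in J)² = 8.114e5 N.
Convert the energy scale: 780 keV² = 7.80e-10 GeV².
Result: 7.80e-10 × 8.114e5 = 6.329e-4 N.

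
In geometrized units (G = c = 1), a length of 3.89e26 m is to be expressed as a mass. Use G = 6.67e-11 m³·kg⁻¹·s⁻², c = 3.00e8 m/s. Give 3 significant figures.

Length → mass via c²/G.
3.89e26 m × (c²/G) = 5.25e53 kg

5.25e53 kg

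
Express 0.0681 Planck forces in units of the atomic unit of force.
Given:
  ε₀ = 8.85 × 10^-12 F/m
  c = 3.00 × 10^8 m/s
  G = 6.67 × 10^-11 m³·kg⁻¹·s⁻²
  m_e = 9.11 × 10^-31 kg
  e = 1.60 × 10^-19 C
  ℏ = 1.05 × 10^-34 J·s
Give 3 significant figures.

9.93 × 10^49

Planck force: F_P = c⁴/G = 1.21 × 10^44 N
atomic unit of force: F_au = E_h/a₀ = m_e²e⁶/((4πε₀)³ℏ⁴) = 8.33 × 10^-8 N
0.0681 × 1.21 × 10^44 / 8.33 × 10^-8 = 9.93 × 10^49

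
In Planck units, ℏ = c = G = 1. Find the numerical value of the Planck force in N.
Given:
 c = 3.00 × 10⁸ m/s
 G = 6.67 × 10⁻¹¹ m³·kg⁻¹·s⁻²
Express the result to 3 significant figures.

1.21 × 10⁴⁴ N

From ℏ = c = G = 1 the force scale is F_P = c⁴/G.
  = 8.10 × 10³³ / 6.67 × 10⁻¹¹
  = 1.21 × 10⁴⁴ N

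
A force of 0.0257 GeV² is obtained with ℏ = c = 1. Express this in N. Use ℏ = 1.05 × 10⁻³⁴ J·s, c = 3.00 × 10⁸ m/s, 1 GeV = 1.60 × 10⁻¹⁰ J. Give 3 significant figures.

Force is [E]/[L] = [E]²/(ℏc); restore (ℏc)⁻¹.
1 GeV² → 1/(ℏc) × (1 GeV in J)² = 8.13 × 10⁵ N.
Result: 0.0257 × 8.13 × 10⁵ = 2.09 × 10⁴ N.

2.09 × 10⁴ N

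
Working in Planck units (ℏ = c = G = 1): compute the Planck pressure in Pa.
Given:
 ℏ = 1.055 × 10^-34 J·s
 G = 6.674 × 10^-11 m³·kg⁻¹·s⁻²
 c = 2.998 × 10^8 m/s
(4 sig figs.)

4.632 × 10^113 Pa

The unique combination of the constants set to 1 with dimensions of pressure is p_P = c⁷/(ℏG²).
  = 2.177 × 10^59 / 4.699 × 10^-55
  = 4.632 × 10^113 Pa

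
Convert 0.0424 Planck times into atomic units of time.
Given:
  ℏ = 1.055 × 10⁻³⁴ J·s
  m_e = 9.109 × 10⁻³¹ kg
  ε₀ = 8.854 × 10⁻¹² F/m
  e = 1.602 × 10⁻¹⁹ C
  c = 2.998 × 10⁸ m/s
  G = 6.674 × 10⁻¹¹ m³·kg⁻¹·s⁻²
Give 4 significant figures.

9.436 × 10⁻²⁹

Planck time: t_P = √(ℏG/c⁵) = 5.392 × 10⁻⁴⁴ s
atomic unit of time: τ_au = (4πε₀)²ℏ³/(m_e e⁴) = 2.423 × 10⁻¹⁷ s
0.0424 × 5.392 × 10⁻⁴⁴ / 2.423 × 10⁻¹⁷ = 9.436 × 10⁻²⁹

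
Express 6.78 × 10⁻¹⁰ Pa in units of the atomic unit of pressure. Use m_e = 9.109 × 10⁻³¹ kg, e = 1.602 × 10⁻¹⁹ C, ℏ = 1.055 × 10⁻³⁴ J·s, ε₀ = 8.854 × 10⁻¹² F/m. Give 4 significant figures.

2.315 × 10⁻²³

atomic unit of pressure: P_au = E_h/a₀³ = m_e⁴e¹⁰/((4πε₀)⁵ℏ⁸) = 2.929 × 10¹³ Pa.
6.78 × 10⁻¹⁰ / 2.929 × 10¹³ = 2.315 × 10⁻²³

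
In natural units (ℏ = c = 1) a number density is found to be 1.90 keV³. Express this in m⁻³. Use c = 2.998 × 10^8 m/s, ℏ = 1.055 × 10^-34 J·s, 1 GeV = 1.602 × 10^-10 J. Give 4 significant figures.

2.469 × 10^29 m⁻³

Number density is [L]⁻³ = [E]³/(ℏc)³.
1 GeV³ → 1/(ℏc)³ × (1 GeV in J)³ = 1.299 × 10^47 m⁻³.
Convert the energy scale: 1.90 keV³ = 1.90 × 10^-18 GeV³.
Result: 1.90 × 10^-18 × 1.299 × 10^47 = 2.469 × 10^29 m⁻³.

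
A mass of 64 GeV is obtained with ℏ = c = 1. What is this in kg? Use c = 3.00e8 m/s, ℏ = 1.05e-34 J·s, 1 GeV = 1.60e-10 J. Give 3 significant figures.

1.14e-25 kg

Mass is [E]/c²; divide by c².
1 GeV → 1/c² × (1 GeV in J) = 1.78e-27 kg.
Result: 64 × 1.78e-27 = 1.14e-25 kg.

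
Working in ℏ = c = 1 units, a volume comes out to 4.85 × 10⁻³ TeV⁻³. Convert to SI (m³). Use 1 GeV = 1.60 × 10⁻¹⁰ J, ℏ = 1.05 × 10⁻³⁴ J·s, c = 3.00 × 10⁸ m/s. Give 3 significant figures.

Volume is [L]³ = [E]⁻³·(ℏc)³.
1 GeV⁻³ → (ℏc)³ × (1 GeV in J)⁻³ = 7.63 × 10⁻⁴⁸ m³.
Convert the energy scale: 4.85 × 10⁻³ TeV⁻³ = 4.85 × 10⁻¹² GeV⁻³.
Result: 4.85 × 10⁻¹² × 7.63 × 10⁻⁴⁸ = 3.70 × 10⁻⁵⁹ m³.

3.70 × 10⁻⁵⁹ m³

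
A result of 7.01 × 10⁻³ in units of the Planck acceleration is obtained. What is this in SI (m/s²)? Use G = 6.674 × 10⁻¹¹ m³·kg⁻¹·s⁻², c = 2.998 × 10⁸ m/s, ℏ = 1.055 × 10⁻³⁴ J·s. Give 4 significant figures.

One Planck acceleration: a_P = √(c⁷/(ℏG)) = 5.560 × 10⁵¹ m/s².
7.01 × 10⁻³ × 5.560 × 10⁵¹ m/s² = 3.898 × 10⁴⁹ m/s²

3.898 × 10⁴⁹ m/s²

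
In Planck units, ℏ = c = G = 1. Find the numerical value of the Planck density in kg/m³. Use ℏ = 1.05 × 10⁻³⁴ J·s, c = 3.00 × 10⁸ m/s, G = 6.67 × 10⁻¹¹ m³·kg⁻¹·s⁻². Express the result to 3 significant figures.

5.20 × 10⁹⁶ kg/m³

The unique combination of the constants set to 1 with dimensions of density is ρ_P = c⁵/(ℏG²).
  = 2.43 × 10⁴² / 4.67 × 10⁻⁵⁵
  = 5.20 × 10⁹⁶ kg/m³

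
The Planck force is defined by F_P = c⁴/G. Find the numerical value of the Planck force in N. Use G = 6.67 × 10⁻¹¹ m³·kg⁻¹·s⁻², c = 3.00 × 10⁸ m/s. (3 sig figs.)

F_P = c⁴/G
  = 8.10 × 10³³ / 6.67 × 10⁻¹¹
  = 1.21 × 10⁴⁴ N

1.21 × 10⁴⁴ N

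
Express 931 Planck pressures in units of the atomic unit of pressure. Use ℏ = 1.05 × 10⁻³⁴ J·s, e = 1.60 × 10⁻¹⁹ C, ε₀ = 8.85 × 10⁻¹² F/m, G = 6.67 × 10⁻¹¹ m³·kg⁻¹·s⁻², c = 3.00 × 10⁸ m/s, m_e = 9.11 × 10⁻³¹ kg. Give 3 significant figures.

Planck pressure: p_P = c⁷/(ℏG²) = 4.68 × 10¹¹³ Pa
atomic unit of pressure: P_au = E_h/a₀³ = m_e⁴e¹⁰/((4πε₀)⁵ℏ⁸) = 3.01 × 10¹³ Pa
931 × 4.68 × 10¹¹³ / 3.01 × 10¹³ = 1.45 × 10¹⁰³

1.45 × 10¹⁰³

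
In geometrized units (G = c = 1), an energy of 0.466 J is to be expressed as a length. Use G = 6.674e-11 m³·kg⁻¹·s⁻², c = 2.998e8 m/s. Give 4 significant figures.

3.850e-45 m

Energy → length via G/c⁴.
0.466 J × (G/c⁴) = 3.850e-45 m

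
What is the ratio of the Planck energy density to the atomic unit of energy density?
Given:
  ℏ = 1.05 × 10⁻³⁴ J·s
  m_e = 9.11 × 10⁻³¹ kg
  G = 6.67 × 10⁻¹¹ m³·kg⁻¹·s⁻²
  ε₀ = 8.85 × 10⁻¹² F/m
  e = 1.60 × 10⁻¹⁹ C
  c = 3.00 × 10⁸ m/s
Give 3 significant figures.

1.55 × 10¹⁰⁰

Planck energy density: u_P = c⁷/(ℏG²) = 4.68 × 10¹¹³ J/m³
atomic unit of energy density: u_au = E_h/a₀³ = m_e⁴e¹⁰/((4πε₀)⁵ℏ⁸) = 3.01 × 10¹³ J/m³
ratio = 4.68 × 10¹¹³ / 3.01 × 10¹³ = 1.55 × 10¹⁰⁰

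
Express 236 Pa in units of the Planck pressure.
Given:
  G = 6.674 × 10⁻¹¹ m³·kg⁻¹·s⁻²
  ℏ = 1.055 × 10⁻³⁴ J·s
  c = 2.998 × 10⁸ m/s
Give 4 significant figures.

5.095 × 10⁻¹¹²

Planck pressure: p_P = c⁷/(ℏG²) = 4.632 × 10¹¹³ Pa.
236 / 4.632 × 10¹¹³ = 5.095 × 10⁻¹¹²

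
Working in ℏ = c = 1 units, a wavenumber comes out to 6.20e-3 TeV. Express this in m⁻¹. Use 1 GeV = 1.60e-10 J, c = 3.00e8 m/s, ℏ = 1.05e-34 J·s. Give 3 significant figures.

3.15e16 m⁻¹

Inverse length is [E]/(ℏc).
1 GeV → 1/(ℏc) × (1 GeV in J) = 5.08e15 m⁻¹.
Convert the energy scale: 6.20e-3 TeV = 6.20 GeV.
Result: 6.20 × 5.08e15 = 3.15e16 m⁻¹.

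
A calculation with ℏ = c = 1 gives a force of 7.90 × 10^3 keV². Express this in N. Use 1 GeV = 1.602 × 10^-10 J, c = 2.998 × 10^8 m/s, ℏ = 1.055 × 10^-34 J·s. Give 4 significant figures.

Force is [E]/[L] = [E]²/(ℏc); restore (ℏc)⁻¹.
1 GeV² → 1/(ℏc) × (1 GeV in J)² = 8.114 × 10^5 N.
Convert the energy scale: 7.90 × 10^3 keV² = 7.90 × 10^-9 GeV².
Result: 7.90 × 10^-9 × 8.114 × 10^5 = 6.410 × 10^-3 N.

6.410 × 10^-3 N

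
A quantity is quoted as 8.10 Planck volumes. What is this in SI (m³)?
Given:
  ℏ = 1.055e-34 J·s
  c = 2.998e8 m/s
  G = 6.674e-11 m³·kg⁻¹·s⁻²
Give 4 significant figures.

3.421e-104 m³

One Planck volume: V_P = (ℏG/c³)^(3/2) = 4.224e-105 m³.
8.10 × 4.224e-105 m³ = 3.421e-104 m³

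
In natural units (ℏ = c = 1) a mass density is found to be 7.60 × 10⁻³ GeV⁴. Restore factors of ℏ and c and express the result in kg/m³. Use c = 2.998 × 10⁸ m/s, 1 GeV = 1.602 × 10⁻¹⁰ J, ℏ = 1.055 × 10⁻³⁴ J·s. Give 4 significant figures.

Mass density is [E]/(c²[L]³) = [E]⁴/(ℏ³c⁵).
1 GeV⁴ → 1/(ℏ³c⁵) × (1 GeV in J)⁴ = 2.316 × 10²⁰ kg/m³.
Result: 7.60 × 10⁻³ × 2.316 × 10²⁰ = 1.760 × 10¹⁸ kg/m³.

1.760 × 10¹⁸ kg/m³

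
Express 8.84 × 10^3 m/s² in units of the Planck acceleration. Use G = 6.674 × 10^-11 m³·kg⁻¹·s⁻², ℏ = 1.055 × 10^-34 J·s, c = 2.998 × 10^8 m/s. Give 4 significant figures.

Planck acceleration: a_P = √(c⁷/(ℏG)) = 5.560 × 10^51 m/s².
8.84 × 10^3 / 5.560 × 10^51 = 1.590 × 10^-48

1.590 × 10^-48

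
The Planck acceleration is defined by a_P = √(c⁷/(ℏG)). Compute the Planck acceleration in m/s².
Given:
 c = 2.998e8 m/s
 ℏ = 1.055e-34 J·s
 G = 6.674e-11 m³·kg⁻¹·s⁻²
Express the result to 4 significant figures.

a_P = √(c⁷/(ℏG))
  = √(3.092e103)
  = 5.560e51 m/s²

5.560e51 m/s²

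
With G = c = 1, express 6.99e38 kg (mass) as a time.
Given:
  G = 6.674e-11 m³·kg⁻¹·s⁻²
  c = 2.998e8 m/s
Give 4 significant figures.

1.731e3 s

Mass → time via G/c³.
6.99e38 kg × (G/c³) = 1.731e3 s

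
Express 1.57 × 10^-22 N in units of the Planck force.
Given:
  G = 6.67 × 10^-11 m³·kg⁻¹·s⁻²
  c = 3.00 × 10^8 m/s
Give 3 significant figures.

Planck force: F_P = c⁴/G = 1.21 × 10^44 N.
1.57 × 10^-22 / 1.21 × 10^44 = 1.29 × 10^-66

1.29 × 10^-66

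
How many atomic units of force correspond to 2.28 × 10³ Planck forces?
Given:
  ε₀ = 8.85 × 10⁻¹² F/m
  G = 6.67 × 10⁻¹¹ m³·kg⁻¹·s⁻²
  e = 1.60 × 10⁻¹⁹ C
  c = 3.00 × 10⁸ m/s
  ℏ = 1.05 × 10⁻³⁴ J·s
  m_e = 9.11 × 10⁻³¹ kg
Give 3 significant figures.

Planck force: F_P = c⁴/G = 1.21 × 10⁴⁴ N
atomic unit of force: F_au = E_h/a₀ = m_e²e⁶/((4πε₀)³ℏ⁴) = 8.33 × 10⁻⁸ N
2.28 × 10³ × 1.21 × 10⁴⁴ / 8.33 × 10⁻⁸ = 3.32 × 10⁵⁴

3.32 × 10⁵⁴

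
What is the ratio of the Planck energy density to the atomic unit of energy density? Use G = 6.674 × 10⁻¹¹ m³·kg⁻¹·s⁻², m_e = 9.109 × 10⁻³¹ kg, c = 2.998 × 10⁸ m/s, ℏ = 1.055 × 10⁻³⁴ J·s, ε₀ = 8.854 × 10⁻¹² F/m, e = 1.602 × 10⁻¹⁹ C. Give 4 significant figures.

1.581 × 10¹⁰⁰

Planck energy density: u_P = c⁷/(ℏG²) = 4.632 × 10¹¹³ J/m³
atomic unit of energy density: u_au = E_h/a₀³ = m_e⁴e¹⁰/((4πε₀)⁵ℏ⁸) = 2.929 × 10¹³ J/m³
ratio = 4.632 × 10¹¹³ / 2.929 × 10¹³ = 1.581 × 10¹⁰⁰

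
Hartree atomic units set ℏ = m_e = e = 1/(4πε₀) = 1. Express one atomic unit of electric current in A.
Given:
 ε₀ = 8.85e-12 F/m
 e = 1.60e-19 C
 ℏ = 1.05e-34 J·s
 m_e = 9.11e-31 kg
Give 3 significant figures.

Dimensional analysis gives I_au = e E_h/ℏ = m_e e⁵/((4πε₀)²ℏ³).
E_h = 4.38e-18 J
e·E_h/ℏ = 6.67e-3 A

6.67e-3 A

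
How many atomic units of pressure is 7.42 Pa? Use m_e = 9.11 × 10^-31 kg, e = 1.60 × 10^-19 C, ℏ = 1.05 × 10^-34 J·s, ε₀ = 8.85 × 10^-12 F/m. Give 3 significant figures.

atomic unit of pressure: P_au = E_h/a₀³ = m_e⁴e¹⁰/((4πε₀)⁵ℏ⁸) = 3.01 × 10^13 Pa.
7.42 / 3.01 × 10^13 = 2.46 × 10^-13

2.46 × 10^-13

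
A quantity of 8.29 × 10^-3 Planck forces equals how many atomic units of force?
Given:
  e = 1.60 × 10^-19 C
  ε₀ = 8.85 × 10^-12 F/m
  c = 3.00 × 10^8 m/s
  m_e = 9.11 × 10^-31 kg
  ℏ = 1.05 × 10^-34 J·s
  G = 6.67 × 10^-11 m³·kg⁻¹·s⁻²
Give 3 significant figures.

Planck force: F_P = c⁴/G = 1.21 × 10^44 N
atomic unit of force: F_au = E_h/a₀ = m_e²e⁶/((4πε₀)³ℏ⁴) = 8.33 × 10^-8 N
8.29 × 10^-3 × 1.21 × 10^44 / 8.33 × 10^-8 = 1.21 × 10^49

1.21 × 10^49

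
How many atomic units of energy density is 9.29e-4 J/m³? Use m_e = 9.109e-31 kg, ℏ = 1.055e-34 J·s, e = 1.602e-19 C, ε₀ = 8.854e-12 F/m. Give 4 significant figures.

atomic unit of energy density: u_au = E_h/a₀³ = m_e⁴e¹⁰/((4πε₀)⁵ℏ⁸) = 2.929e13 J/m³.
9.29e-4 / 2.929e13 = 3.172e-17

3.172e-17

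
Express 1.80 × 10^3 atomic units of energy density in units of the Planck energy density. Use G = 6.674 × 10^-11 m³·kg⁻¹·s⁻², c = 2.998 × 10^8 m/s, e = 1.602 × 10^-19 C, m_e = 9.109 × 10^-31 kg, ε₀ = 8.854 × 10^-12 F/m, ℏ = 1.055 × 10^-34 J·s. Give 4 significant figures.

1.138 × 10^-97

atomic unit of energy density: u_au = E_h/a₀³ = m_e⁴e¹⁰/((4πε₀)⁵ℏ⁸) = 2.929 × 10^13 J/m³
Planck energy density: u_P = c⁷/(ℏG²) = 4.632 × 10^113 J/m³
1.80 × 10^3 × 2.929 × 10^13 / 4.632 × 10^113 = 1.138 × 10^-97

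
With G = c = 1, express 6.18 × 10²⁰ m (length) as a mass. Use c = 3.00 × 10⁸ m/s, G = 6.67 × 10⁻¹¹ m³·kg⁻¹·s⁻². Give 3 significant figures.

Length → mass via c²/G.
6.18 × 10²⁰ m × (c²/G) = 8.34 × 10⁴⁷ kg

8.34 × 10⁴⁷ kg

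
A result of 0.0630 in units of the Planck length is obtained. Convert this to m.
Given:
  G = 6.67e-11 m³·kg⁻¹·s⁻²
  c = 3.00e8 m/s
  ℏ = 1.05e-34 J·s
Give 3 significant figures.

One Planck length: ℓ_P = √(ℏG/c³) = 1.61e-35 m.
0.0630 × 1.61e-35 m = 1.01e-36 m

1.01e-36 m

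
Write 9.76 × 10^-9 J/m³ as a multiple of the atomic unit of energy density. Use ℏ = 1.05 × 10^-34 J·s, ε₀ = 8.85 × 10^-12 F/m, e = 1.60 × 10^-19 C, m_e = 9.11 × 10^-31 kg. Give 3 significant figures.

atomic unit of energy density: u_au = E_h/a₀³ = m_e⁴e¹⁰/((4πε₀)⁵ℏ⁸) = 3.01 × 10^13 J/m³.
9.76 × 10^-9 / 3.01 × 10^13 = 3.24 × 10^-22

3.24 × 10^-22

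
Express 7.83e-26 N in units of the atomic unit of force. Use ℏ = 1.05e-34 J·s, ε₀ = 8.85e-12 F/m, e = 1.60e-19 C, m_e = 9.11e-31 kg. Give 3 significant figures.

9.40e-19

atomic unit of force: F_au = E_h/a₀ = m_e²e⁶/((4πε₀)³ℏ⁴) = 8.33e-8 N.
7.83e-26 / 8.33e-8 = 9.40e-19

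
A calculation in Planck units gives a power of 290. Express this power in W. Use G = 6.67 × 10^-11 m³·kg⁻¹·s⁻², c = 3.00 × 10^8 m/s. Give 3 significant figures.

1.06 × 10^55 W

One Planck power: P_P = c⁵/G = 3.64 × 10^52 W.
290 × 3.64 × 10^52 W = 1.06 × 10^55 W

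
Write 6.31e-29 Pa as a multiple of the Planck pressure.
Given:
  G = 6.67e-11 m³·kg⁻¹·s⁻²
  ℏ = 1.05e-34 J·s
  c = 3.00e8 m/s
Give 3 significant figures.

Planck pressure: p_P = c⁷/(ℏG²) = 4.68e113 Pa.
6.31e-29 / 4.68e113 = 1.35e-142

1.35e-142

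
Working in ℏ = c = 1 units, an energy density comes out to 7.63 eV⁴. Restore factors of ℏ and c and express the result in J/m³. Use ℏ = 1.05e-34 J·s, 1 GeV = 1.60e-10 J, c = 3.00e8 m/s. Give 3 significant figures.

160 J/m³

[E]/[L]³ = [E]⁴/(ℏc)³; restore (ℏc)⁻³.
1 GeV⁴ → 1/(ℏc)³ × (1 GeV in J)⁴ = 2.10e37 J/m³.
Convert the energy scale: 7.63 eV⁴ = 7.63e-36 GeV⁴.
Result: 7.63e-36 × 2.10e37 = 160 J/m³.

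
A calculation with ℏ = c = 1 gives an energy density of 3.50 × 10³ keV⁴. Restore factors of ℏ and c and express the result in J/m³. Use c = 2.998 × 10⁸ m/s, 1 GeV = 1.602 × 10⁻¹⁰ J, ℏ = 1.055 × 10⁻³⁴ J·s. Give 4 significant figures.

7.286 × 10¹⁶ J/m³

[E]/[L]³ = [E]⁴/(ℏc)³; restore (ℏc)⁻³.
1 GeV⁴ → 1/(ℏc)³ × (1 GeV in J)⁴ = 2.082 × 10³⁷ J/m³.
Convert the energy scale: 3.50 × 10³ keV⁴ = 3.50 × 10⁻²¹ GeV⁴.
Result: 3.50 × 10⁻²¹ × 2.082 × 10³⁷ = 7.286 × 10¹⁶ J/m³.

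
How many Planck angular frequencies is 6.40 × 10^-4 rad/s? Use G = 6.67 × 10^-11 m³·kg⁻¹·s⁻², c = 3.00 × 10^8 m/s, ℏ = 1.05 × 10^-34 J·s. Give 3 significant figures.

3.44 × 10^-47

Planck angular frequency: ω_P = √(c⁵/(ℏG)) = 1.86 × 10^43 rad/s.
6.40 × 10^-4 / 1.86 × 10^43 = 3.44 × 10^-47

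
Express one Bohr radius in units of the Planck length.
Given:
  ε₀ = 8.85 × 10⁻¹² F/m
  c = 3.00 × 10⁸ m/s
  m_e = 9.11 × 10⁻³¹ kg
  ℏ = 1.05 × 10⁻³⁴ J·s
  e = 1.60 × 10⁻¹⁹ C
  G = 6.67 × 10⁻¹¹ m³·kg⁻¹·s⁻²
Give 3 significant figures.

3.26 × 10²⁴

Bohr radius: a₀ = 4πε₀ℏ²/(m_e e²) = 5.26 × 10⁻¹¹ m
Planck length: ℓ_P = √(ℏG/c³) = 1.61 × 10⁻³⁵ m
ratio = 5.26 × 10⁻¹¹ / 1.61 × 10⁻³⁵ = 3.26 × 10²⁴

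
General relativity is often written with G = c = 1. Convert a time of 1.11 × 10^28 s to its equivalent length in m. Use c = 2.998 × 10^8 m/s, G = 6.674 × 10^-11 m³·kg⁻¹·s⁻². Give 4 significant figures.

Time → length via c.
1.11 × 10^28 s × (c) = 3.328 × 10^36 m

3.328 × 10^36 m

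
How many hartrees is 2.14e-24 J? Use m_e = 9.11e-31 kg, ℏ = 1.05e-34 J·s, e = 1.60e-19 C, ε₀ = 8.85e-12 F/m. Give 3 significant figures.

4.89e-7

hartree: E_h = m_e e⁴/(4πε₀ℏ)² = 4.38e-18 J.
2.14e-24 / 4.38e-18 = 4.89e-7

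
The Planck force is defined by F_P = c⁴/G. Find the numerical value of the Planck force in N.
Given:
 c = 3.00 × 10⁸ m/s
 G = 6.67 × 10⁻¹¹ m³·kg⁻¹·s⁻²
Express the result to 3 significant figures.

F_P = c⁴/G
  = 8.10 × 10³³ / 6.67 × 10⁻¹¹
  = 1.21 × 10⁴⁴ N

1.21 × 10⁴⁴ N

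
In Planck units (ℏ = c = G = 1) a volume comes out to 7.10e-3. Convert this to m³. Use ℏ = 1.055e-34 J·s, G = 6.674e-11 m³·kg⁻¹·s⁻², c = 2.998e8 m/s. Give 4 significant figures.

2.999e-107 m³

One Planck volume: V_P = (ℏG/c³)^(3/2) = 4.224e-105 m³.
7.10e-3 × 4.224e-105 m³ = 2.999e-107 m³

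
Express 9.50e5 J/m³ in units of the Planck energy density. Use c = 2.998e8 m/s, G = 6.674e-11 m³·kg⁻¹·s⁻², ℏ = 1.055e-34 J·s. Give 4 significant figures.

2.051e-108

Planck energy density: u_P = c⁷/(ℏG²) = 4.632e113 J/m³.
9.50e5 / 4.632e113 = 2.051e-108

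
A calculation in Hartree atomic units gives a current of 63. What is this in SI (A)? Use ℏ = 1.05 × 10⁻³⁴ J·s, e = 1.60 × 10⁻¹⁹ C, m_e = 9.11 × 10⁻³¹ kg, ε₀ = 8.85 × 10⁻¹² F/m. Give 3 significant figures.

One atomic unit of electric current: I_au = e E_h/ℏ = m_e e⁵/((4πε₀)²ℏ³) = 6.67 × 10⁻³ A.
63 × 6.67 × 10⁻³ A = 0.420 A

0.420 A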